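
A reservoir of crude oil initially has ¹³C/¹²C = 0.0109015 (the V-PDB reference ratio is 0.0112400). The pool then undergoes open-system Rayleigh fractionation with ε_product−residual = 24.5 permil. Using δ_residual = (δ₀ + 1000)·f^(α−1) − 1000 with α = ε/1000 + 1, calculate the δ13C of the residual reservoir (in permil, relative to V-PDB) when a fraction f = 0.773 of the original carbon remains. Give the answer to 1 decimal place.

δ₀ = (0.0109015/0.0112400 − 1)×1000 = (0.969884 − 1)×1000 = -30.116 permil
α − 1 = ε/1000 = 0.0245
f^(α−1) = 0.773^(0.0245) = 0.993712
δ_res = (-30.116 + 1000) × 0.993712 − 1000 = 963.785 − 1000 = -36.21 permil

-36.2 permil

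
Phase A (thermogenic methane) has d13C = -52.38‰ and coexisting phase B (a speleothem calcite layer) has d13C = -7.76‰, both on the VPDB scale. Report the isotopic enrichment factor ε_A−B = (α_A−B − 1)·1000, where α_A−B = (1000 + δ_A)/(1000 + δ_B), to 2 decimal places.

-44.97‰

α_A−B = (1000 + -52.38) / (1000 + -7.76) = 947.62 / 992.24 = 0.955031
ε_A−B = (0.955031 − 1) × 1000 = -44.969‰
(The approximation ε ≈ δ_A − δ_B would give -44.62‰.)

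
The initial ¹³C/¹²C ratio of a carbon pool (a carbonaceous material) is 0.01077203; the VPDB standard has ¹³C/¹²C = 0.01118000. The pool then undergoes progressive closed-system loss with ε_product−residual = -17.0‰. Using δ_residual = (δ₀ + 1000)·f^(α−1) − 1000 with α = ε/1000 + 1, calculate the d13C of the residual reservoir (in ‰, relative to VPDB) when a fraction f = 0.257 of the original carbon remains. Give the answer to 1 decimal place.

δ₀ = (0.01077203/0.01118000 − 1)×1000 = (0.963509 − 1)×1000 = -36.491‰
α − 1 = ε/1000 = -0.0170
f^(α−1) = 0.257^(-0.0170) = 1.023366
δ_res = (-36.491 + 1000) × 1.023366 − 1000 = 986.023 − 1000 = -13.98‰

-14.0‰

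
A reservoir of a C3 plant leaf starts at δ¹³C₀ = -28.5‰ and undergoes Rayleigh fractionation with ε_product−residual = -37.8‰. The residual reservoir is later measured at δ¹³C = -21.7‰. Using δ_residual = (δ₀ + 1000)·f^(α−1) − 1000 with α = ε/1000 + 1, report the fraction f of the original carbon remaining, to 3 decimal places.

α − 1 = ε/1000 = -0.0378
(δ_res + 1000)/(δ₀ + 1000) = (-21.7 + 1000)/(-28.5 + 1000) = 978.3/971.5 = 1.006999
f = 1.006999^(1/-0.0378) = exp(ln(1.006999)/-0.0378) = exp(0.00698/-0.0378)
f = exp(-0.1845) = 0.8315

0.831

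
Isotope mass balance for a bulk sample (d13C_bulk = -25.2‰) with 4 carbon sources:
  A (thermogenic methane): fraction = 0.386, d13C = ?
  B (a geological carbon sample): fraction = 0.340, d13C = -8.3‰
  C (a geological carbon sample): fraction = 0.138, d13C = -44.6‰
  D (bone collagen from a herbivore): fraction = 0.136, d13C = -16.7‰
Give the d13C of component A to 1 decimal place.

Isotope mass balance: δ_bulk = Σ fᵢ·δᵢ.
-25.2 = 0.386×δ_A + 0.340×(-8.3) + 0.138×(-44.6) + 0.136×(-16.7)
0.386·δ_A = -25.2 − (-11.248) = -13.952
δ_A = -13.952 / 0.386 = -36.15‰

-36.1‰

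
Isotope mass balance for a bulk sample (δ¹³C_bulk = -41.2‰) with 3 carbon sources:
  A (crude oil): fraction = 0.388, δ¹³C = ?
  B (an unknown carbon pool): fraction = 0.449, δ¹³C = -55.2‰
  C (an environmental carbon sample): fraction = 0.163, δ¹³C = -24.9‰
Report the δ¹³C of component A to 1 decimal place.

-31.8‰

Isotope mass balance: δ_bulk = Σ fᵢ·δᵢ.
-41.2 = 0.388×δ_A + 0.449×(-55.2) + 0.163×(-24.9)
0.388·δ_A = -41.2 − (-28.843) = -12.357
δ_A = -12.357 / 0.388 = -31.85‰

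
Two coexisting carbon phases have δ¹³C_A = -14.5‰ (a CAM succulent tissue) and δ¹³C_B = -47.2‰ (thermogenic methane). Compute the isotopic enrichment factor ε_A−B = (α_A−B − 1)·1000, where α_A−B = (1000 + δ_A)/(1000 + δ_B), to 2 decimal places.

34.32‰

α_A−B = (1000 + -14.5) / (1000 + -47.2) = 985.5 / 952.8 = 1.034320
ε_A−B = (1.034320 − 1) × 1000 = 34.320‰
(The approximation ε ≈ δ_A − δ_B would give 32.7‰.)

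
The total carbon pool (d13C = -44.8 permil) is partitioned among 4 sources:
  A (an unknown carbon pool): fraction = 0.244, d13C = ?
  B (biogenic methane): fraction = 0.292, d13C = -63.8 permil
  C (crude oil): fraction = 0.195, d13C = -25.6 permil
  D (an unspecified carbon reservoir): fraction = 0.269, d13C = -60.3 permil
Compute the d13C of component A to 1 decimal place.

-20.3 permil

Isotope mass balance: δ_bulk = Σ fᵢ·δᵢ.
-44.8 = 0.244×δ_A + 0.292×(-63.8) + 0.195×(-25.6) + 0.269×(-60.3)
0.244·δ_A = -44.8 − (-39.842) = -4.958
δ_A = -4.958 / 0.244 = -20.32 permil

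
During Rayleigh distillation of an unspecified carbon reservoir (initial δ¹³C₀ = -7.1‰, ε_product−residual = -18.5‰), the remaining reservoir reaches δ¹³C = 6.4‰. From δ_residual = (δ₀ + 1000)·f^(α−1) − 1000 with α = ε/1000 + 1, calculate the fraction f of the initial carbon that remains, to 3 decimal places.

0.482

α − 1 = ε/1000 = -0.0185
(δ_res + 1000)/(δ₀ + 1000) = (6.4 + 1000)/(-7.1 + 1000) = 1006.4/992.9 = 1.013597
f = 1.013597^(1/-0.0185) = exp(ln(1.013597)/-0.0185) = exp(0.01350/-0.0185)
f = exp(-0.7300) = 0.4819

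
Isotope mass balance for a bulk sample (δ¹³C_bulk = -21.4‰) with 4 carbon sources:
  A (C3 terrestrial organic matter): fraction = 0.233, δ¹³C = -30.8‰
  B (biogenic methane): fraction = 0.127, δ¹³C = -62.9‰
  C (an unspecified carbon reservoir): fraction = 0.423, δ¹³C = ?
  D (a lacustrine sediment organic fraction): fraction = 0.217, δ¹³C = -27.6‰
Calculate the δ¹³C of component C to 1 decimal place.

-0.6‰

Isotope mass balance: δ_bulk = Σ fᵢ·δᵢ.
-21.4 = 0.233×(-30.8) + 0.127×(-62.9) + 0.423×δ_C + 0.217×(-27.6)
0.423·δ_C = -21.4 − (-21.154) = -0.246
δ_C = -0.246 / 0.423 = -0.58‰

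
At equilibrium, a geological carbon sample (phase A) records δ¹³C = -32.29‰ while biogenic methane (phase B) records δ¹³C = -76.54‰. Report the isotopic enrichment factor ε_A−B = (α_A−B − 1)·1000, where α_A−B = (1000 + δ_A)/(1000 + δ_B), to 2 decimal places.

47.92‰

α_A−B = (1000 + -32.29) / (1000 + -76.54) = 967.71 / 923.46 = 1.047918
ε_A−B = (1.047918 − 1) × 1000 = 47.918‰
(The approximation ε ≈ δ_A − δ_B would give 44.25‰.)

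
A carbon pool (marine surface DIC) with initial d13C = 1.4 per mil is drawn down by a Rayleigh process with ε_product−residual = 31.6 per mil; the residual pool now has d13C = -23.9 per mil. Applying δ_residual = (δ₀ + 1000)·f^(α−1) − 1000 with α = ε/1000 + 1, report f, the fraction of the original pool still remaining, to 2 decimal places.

0.44

α − 1 = ε/1000 = 0.0316
(δ_res + 1000)/(δ₀ + 1000) = (-23.9 + 1000)/(1.4 + 1000) = 976.1/1001.4 = 0.974735
f = 0.974735^(1/0.0316) = exp(ln(0.974735)/0.0316) = exp(-0.02559/0.0316)
f = exp(-0.8098) = 0.4450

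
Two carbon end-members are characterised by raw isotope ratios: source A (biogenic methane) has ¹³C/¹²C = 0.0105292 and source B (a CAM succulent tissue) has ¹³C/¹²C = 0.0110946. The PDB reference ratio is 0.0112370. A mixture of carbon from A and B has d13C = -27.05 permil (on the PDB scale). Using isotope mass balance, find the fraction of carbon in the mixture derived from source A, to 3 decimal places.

0.286

δ_A = (0.0105292/0.0112370 − 1)×1000 = (0.937012 − 1)×1000 = -62.988 permil
δ_B = (0.0110946/0.0112370 − 1)×1000 = (0.987328 − 1)×1000 = -12.672 permil
f_A = (δ_mix − δ_B)/(δ_A − δ_B) = (-27.05 − (-12.672))/(-62.988 − (-12.672))
f_A = -14.378 / -50.316 = 0.2857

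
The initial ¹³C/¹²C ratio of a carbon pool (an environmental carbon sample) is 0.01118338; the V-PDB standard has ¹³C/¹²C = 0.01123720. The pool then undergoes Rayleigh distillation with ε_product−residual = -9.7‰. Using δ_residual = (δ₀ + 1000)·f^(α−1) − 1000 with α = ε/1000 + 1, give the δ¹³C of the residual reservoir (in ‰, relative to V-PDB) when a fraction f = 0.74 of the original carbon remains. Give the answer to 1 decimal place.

δ₀ = (0.01118338/0.01123720 − 1)×1000 = (0.995211 − 1)×1000 = -4.789‰
α − 1 = ε/1000 = -0.0097
f^(α−1) = 0.74^(-0.0097) = 1.002925
δ_res = (-4.789 + 1000) × 1.002925 − 1000 = 998.122 − 1000 = -1.88‰

-1.9‰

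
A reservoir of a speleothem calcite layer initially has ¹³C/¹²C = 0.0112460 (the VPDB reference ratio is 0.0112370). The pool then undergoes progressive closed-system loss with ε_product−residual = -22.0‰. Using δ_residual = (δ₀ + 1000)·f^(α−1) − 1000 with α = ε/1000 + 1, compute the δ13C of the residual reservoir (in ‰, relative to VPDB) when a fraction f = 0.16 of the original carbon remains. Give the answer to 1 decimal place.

δ₀ = (0.0112460/0.0112370 − 1)×1000 = (1.000801 − 1)×1000 = 0.801‰
α − 1 = ε/1000 = -0.0220
f^(α−1) = 0.16^(-0.0220) = 1.041141
δ_res = (0.801 + 1000) × 1.041141 − 1000 = 1041.974 − 1000 = 41.97‰

42.0‰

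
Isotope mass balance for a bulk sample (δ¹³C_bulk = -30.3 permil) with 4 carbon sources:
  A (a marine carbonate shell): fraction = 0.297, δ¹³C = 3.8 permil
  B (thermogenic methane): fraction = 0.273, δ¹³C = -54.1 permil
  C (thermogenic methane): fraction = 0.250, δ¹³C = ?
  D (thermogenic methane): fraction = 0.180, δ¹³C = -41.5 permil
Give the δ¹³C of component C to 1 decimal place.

-36.8 permil

Isotope mass balance: δ_bulk = Σ fᵢ·δᵢ.
-30.3 = 0.297×(3.8) + 0.273×(-54.1) + 0.250×δ_C + 0.180×(-41.5)
0.250·δ_C = -30.3 − (-21.111) = -9.189
δ_C = -9.189 / 0.250 = -36.76 permil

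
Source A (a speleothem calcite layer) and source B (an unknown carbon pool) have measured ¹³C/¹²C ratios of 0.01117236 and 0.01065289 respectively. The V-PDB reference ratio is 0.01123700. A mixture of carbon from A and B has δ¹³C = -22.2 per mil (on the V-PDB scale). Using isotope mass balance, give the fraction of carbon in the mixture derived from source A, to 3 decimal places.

0.644

δ_A = (0.01117236/0.01123700 − 1)×1000 = (0.994248 − 1)×1000 = -5.752 per mil
δ_B = (0.01065289/0.01123700 − 1)×1000 = (0.948019 − 1)×1000 = -51.981 per mil
f_A = (δ_mix − δ_B)/(δ_A − δ_B) = (-22.2 − (-51.981))/(-5.752 − (-51.981))
f_A = 29.781 / 46.229 = 0.6442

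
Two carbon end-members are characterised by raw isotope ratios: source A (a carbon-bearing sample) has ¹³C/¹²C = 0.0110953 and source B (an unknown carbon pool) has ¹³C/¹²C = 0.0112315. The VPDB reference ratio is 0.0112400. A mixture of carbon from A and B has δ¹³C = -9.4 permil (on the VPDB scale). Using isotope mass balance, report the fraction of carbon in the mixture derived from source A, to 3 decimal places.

0.713

δ_A = (0.0110953/0.0112400 − 1)×1000 = (0.987126 − 1)×1000 = -12.874 permil
δ_B = (0.0112315/0.0112400 − 1)×1000 = (0.999244 − 1)×1000 = -0.756 permil
f_A = (δ_mix − δ_B)/(δ_A − δ_B) = (-9.4 − (-0.756))/(-12.874 − (-0.756))
f_A = -8.644 / -12.117 = 0.7133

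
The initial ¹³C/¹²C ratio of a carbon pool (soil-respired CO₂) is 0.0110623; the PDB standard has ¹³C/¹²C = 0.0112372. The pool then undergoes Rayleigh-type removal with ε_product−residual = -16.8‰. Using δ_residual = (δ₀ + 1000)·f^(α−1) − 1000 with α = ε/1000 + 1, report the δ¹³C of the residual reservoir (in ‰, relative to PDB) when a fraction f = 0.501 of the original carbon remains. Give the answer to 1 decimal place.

-4.1‰

δ₀ = (0.0110623/0.0112372 − 1)×1000 = (0.984436 − 1)×1000 = -15.564‰
α − 1 = ε/1000 = -0.0168
f^(α−1) = 0.501^(-0.0168) = 1.011679
δ_res = (-15.564 + 1000) × 1.011679 − 1000 = 995.933 − 1000 = -4.07‰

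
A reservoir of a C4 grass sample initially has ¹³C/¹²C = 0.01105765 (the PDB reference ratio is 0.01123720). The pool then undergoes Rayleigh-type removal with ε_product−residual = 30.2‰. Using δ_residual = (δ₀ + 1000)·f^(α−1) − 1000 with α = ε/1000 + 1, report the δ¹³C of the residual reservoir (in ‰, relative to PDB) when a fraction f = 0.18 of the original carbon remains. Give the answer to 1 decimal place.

δ₀ = (0.01105765/0.01123720 − 1)×1000 = (0.984022 − 1)×1000 = -15.978‰
α − 1 = ε/1000 = 0.0302
f^(α−1) = 0.18^(0.0302) = 0.949531
δ_res = (-15.978 + 1000) × 0.949531 − 1000 = 934.359 − 1000 = -65.64‰

-65.6‰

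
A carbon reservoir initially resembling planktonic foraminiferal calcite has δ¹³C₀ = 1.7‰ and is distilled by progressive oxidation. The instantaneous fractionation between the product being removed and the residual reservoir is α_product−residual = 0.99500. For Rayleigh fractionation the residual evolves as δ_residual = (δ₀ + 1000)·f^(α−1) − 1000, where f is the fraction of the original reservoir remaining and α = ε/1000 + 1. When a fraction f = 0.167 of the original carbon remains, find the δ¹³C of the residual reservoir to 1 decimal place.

Rayleigh residual: δ_res = (δ₀ + 1000)·f^(α−1) − 1000
α − 1 = -0.00500
f^(α−1) = 0.167^(-0.00500) = 1.008989
δ_res = (1.7 + 1000) × 1.008989 − 1000 = 1010.704 − 1000 = 10.70‰

10.7‰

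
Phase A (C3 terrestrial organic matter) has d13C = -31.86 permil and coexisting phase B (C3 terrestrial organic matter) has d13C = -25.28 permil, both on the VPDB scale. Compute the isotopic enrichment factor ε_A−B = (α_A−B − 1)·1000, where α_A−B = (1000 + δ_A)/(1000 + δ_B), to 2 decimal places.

α_A−B = (1000 + -31.86) / (1000 + -25.28) = 968.14 / 974.72 = 0.993249
ε_A−B = (0.993249 − 1) × 1000 = -6.751 permil
(The approximation ε ≈ δ_A − δ_B would give -6.58 permil.)

-6.75 permil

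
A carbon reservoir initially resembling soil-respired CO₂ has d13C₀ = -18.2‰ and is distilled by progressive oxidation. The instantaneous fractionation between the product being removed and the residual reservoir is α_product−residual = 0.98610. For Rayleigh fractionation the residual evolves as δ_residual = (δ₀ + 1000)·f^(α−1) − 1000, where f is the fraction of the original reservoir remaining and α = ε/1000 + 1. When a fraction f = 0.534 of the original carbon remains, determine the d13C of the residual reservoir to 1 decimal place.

Rayleigh residual: δ_res = (δ₀ + 1000)·f^(α−1) − 1000
α − 1 = -0.01390
f^(α−1) = 0.534^(-0.01390) = 1.008758
δ_res = (-18.2 + 1000) × 1.008758 − 1000 = 990.399 − 1000 = -9.60‰

-9.6‰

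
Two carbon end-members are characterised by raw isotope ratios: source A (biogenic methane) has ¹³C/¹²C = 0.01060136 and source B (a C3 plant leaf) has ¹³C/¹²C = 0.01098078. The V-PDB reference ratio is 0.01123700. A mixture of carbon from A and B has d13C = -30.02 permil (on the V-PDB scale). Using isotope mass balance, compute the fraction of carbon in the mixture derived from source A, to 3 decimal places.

0.214

δ_A = (0.01060136/0.01123700 − 1)×1000 = (0.943433 − 1)×1000 = -56.567 permil
δ_B = (0.01098078/0.01123700 − 1)×1000 = (0.977199 − 1)×1000 = -22.801 permil
f_A = (δ_mix − δ_B)/(δ_A − δ_B) = (-30.02 − (-22.801))/(-56.567 − (-22.801))
f_A = -7.219 / -33.765 = 0.2138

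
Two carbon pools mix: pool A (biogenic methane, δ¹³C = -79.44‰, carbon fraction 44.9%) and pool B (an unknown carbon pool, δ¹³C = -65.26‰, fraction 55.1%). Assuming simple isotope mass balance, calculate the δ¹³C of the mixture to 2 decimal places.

δ_mix = f_A·δ_A + f_B·δ_B
δ_mix = 0.449 × (-79.44) + 0.551 × (-65.26)
δ_mix = -35.669 + -35.958 = -71.627‰

-71.63‰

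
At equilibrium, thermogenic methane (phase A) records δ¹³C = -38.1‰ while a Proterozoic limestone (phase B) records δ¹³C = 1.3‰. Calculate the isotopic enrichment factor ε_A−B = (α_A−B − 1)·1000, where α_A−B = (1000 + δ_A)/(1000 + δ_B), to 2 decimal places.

α_A−B = (1000 + -38.1) / (1000 + 1.3) = 961.9 / 1001.3 = 0.960651
ε_A−B = (0.960651 − 1) × 1000 = -39.349‰
(The approximation ε ≈ δ_A − δ_B would give -39.4‰.)

-39.35‰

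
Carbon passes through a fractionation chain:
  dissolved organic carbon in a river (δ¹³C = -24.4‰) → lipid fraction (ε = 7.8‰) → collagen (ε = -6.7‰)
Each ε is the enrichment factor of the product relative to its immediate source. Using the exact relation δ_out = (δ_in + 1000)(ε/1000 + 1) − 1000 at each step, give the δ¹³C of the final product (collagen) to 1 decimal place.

-23.4‰

step 1: δ = (-24.40 + 1000)·(7.8/1000 + 1) − 1000 = -16.79‰
step 2: δ = (-16.79 + 1000)·(-6.7/1000 + 1) − 1000 = -23.38‰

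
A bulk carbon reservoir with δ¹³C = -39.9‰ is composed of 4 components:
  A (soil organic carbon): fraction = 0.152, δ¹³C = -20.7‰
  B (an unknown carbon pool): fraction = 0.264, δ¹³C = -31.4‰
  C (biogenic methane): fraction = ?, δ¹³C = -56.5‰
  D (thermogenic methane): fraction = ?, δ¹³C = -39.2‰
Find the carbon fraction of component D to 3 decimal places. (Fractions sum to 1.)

Let f_D and f_C be the unknown fractions; fractions sum to 1 so f_D + f_C = 0.584.
Mass balance: Σ fᵢ·δᵢ = δ_bulk ⇒ f_D·(-39.2) + f_C·(-56.5) = -39.9 − (-11.436) = -28.464
Substitute f_C = 0.584 − f_D:
f_D·(-39.2 − -56.5) = -28.464 − 0.584×(-56.5) = 4.532
f_D = 4.532 / 17.3 = 0.2620

0.262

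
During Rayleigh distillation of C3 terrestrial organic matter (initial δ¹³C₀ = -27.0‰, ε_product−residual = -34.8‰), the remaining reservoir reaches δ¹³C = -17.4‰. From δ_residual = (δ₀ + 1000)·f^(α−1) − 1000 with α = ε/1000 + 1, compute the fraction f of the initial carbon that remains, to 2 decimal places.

0.75

α − 1 = ε/1000 = -0.0348
(δ_res + 1000)/(δ₀ + 1000) = (-17.4 + 1000)/(-27.0 + 1000) = 982.6/973.0 = 1.009866
f = 1.009866^(1/-0.0348) = exp(ln(1.009866)/-0.0348) = exp(0.00982/-0.0348)
f = exp(-0.2821) = 0.7542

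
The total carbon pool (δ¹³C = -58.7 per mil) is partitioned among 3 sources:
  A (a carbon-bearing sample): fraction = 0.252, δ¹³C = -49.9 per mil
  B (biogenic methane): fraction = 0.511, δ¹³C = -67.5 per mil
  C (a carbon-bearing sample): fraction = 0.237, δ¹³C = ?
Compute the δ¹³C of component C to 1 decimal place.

-49.1 per mil

Isotope mass balance: δ_bulk = Σ fᵢ·δᵢ.
-58.7 = 0.252×(-49.9) + 0.511×(-67.5) + 0.237×δ_C
0.237·δ_C = -58.7 − (-47.067) = -11.633
δ_C = -11.633 / 0.237 = -49.08 per mil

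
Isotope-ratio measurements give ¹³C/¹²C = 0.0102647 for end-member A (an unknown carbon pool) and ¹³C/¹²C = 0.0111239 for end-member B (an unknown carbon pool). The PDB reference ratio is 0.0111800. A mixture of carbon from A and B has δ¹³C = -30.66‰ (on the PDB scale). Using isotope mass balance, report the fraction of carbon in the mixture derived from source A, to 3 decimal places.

0.334

δ_A = (0.0102647/0.0111800 − 1)×1000 = (0.918131 − 1)×1000 = -81.869‰
δ_B = (0.0111239/0.0111800 − 1)×1000 = (0.994982 − 1)×1000 = -5.018‰
f_A = (δ_mix − δ_B)/(δ_A − δ_B) = (-30.66 − (-5.018))/(-81.869 − (-5.018))
f_A = -25.642 / -76.852 = 0.3337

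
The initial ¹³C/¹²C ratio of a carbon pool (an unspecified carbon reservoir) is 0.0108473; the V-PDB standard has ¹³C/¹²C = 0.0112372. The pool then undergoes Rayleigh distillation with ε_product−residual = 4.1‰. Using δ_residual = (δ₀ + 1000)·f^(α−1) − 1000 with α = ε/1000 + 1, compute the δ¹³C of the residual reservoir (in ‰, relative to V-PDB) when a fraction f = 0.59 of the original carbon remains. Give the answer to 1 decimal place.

δ₀ = (0.0108473/0.0112372 − 1)×1000 = (0.965303 − 1)×1000 = -34.697‰
α − 1 = ε/1000 = 0.0041
f^(α−1) = 0.59^(0.0041) = 0.997839
δ_res = (-34.697 + 1000) × 0.997839 − 1000 = 963.217 − 1000 = -36.78‰

-36.8‰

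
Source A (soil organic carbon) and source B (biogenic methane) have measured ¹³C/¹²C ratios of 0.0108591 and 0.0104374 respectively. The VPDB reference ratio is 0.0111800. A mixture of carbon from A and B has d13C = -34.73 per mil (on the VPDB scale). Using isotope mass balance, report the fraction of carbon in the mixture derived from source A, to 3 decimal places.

0.840

δ_A = (0.0108591/0.0111800 − 1)×1000 = (0.971297 − 1)×1000 = -28.703 per mil
δ_B = (0.0104374/0.0111800 − 1)×1000 = (0.933578 − 1)×1000 = -66.422 per mil
f_A = (δ_mix − δ_B)/(δ_A − δ_B) = (-34.73 − (-66.422))/(-28.703 − (-66.422))
f_A = 31.692 / 37.719 = 0.8402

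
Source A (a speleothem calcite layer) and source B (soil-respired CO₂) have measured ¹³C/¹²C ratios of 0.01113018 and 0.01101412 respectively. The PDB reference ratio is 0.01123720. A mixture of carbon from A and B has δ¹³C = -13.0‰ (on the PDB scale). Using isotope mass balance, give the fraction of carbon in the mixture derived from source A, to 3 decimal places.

0.663

δ_A = (0.01113018/0.01123720 − 1)×1000 = (0.990476 − 1)×1000 = -9.524‰
δ_B = (0.01101412/0.01123720 − 1)×1000 = (0.980148 − 1)×1000 = -19.852‰
f_A = (δ_mix − δ_B)/(δ_A − δ_B) = (-13.0 − (-19.852))/(-9.524 − (-19.852))
f_A = 6.852 / 10.328 = 0.6634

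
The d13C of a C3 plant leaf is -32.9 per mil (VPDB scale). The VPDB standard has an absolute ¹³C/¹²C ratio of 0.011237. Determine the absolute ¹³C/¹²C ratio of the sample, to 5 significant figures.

0.010867

R_sample = R_standard × (d13C/1000 + 1)
R_sample = 0.011237 × (-32.9/1000 + 1) = 0.011237 × 0.967100
R_sample = 0.0108673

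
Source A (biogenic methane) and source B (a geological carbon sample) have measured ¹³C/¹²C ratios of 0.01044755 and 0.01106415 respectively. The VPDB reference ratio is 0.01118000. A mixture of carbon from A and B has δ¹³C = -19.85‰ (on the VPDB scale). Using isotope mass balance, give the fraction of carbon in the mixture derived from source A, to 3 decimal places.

δ_A = (0.01044755/0.01118000 − 1)×1000 = (0.934486 − 1)×1000 = -65.514‰
δ_B = (0.01106415/0.01118000 − 1)×1000 = (0.989638 − 1)×1000 = -10.362‰
f_A = (δ_mix − δ_B)/(δ_A − δ_B) = (-19.85 − (-10.362))/(-65.514 − (-10.362))
f_A = -9.488 / -55.152 = 0.1720

0.172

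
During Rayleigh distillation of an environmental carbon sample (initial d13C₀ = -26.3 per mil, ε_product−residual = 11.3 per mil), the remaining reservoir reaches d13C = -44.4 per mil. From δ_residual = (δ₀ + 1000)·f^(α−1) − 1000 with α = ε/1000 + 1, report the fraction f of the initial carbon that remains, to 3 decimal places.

0.190

α − 1 = ε/1000 = 0.0113
(δ_res + 1000)/(δ₀ + 1000) = (-44.4 + 1000)/(-26.3 + 1000) = 955.6/973.7 = 0.981411
f = 0.981411^(1/0.0113) = exp(ln(0.981411)/0.0113) = exp(-0.01876/0.0113)
f = exp(-1.6605) = 0.1900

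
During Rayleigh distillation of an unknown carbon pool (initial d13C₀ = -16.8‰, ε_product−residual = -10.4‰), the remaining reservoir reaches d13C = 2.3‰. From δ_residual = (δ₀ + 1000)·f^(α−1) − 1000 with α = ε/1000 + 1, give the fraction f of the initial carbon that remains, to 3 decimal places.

0.157

α − 1 = ε/1000 = -0.0104
(δ_res + 1000)/(δ₀ + 1000) = (2.3 + 1000)/(-16.8 + 1000) = 1002.3/983.2 = 1.019426
f = 1.019426^(1/-0.0104) = exp(ln(1.019426)/-0.0104) = exp(0.01924/-0.0104)
f = exp(-1.8500) = 0.1572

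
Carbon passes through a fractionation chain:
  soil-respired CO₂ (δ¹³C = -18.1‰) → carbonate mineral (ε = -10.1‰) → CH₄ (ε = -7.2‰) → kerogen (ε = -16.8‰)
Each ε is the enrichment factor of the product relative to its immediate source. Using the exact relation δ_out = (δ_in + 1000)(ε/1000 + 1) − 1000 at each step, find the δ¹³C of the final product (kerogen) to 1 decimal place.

-51.2‰

step 1: δ = (-18.10 + 1000)·(-10.1/1000 + 1) − 1000 = -28.02‰
step 2: δ = (-28.02 + 1000)·(-7.2/1000 + 1) − 1000 = -35.02‰
step 3: δ = (-35.02 + 1000)·(-16.8/1000 + 1) − 1000 = -51.23‰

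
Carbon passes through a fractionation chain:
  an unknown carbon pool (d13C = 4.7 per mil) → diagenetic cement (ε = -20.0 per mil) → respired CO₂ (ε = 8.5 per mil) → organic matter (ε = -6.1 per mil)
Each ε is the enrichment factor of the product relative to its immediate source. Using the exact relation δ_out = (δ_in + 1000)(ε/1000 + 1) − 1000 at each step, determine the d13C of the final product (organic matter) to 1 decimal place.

step 1: δ = (4.70 + 1000)·(-20.0/1000 + 1) − 1000 = -15.39 per mil
step 2: δ = (-15.39 + 1000)·(8.5/1000 + 1) − 1000 = -7.02 per mil
step 3: δ = (-7.02 + 1000)·(-6.1/1000 + 1) − 1000 = -13.08 per mil

-13.1 per mil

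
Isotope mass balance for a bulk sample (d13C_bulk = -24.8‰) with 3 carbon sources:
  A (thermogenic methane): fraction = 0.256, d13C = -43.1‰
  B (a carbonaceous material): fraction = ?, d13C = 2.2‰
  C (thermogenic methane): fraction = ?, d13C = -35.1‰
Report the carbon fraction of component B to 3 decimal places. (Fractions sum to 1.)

Let f_B and f_C be the unknown fractions; fractions sum to 1 so f_B + f_C = 0.744.
Mass balance: Σ fᵢ·δᵢ = δ_bulk ⇒ f_B·(2.2) + f_C·(-35.1) = -24.8 − (-11.034) = -13.766
Substitute f_C = 0.744 − f_B:
f_B·(2.2 − -35.1) = -13.766 − 0.744×(-35.1) = 12.348
f_B = 12.348 / 37.3 = 0.3310

0.331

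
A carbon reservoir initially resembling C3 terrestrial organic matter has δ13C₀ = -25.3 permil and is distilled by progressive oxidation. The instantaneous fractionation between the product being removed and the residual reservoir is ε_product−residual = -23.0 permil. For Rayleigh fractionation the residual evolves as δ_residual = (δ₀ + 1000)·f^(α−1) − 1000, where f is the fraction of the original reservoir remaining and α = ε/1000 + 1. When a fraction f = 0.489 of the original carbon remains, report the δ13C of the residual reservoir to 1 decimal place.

-9.1 permil

Rayleigh residual: δ_res = (δ₀ + 1000)·f^(α−1) − 1000
α = ε/1000 + 1 = 0.97700, so α − 1 = -0.02300
f^(α−1) = 0.489^(-0.02300) = 1.016590
δ_res = (-25.3 + 1000) × 1.016590 − 1000 = 990.870 − 1000 = -9.13 permil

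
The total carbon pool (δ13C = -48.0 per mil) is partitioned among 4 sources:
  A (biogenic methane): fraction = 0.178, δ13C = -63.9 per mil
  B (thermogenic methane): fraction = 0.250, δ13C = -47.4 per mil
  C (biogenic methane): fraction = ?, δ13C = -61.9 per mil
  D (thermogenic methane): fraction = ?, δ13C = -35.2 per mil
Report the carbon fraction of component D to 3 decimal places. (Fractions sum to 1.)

Let f_D and f_C be the unknown fractions; fractions sum to 1 so f_D + f_C = 0.572.
Mass balance: Σ fᵢ·δᵢ = δ_bulk ⇒ f_D·(-35.2) + f_C·(-61.9) = -48.0 − (-23.224) = -24.776
Substitute f_C = 0.572 − f_D:
f_D·(-35.2 − -61.9) = -24.776 − 0.572×(-61.9) = 10.631
f_D = 10.631 / 26.7 = 0.3982

0.398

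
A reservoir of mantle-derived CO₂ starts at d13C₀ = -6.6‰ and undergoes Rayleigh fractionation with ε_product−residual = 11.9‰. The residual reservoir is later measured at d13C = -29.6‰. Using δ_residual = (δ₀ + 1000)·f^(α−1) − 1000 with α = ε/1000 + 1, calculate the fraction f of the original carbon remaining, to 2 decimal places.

α − 1 = ε/1000 = 0.0119
(δ_res + 1000)/(δ₀ + 1000) = (-29.6 + 1000)/(-6.6 + 1000) = 970.4/993.4 = 0.976847
f = 0.976847^(1/0.0119) = exp(ln(0.976847)/0.0119) = exp(-0.02343/0.0119)
f = exp(-1.9685) = 0.1397

0.14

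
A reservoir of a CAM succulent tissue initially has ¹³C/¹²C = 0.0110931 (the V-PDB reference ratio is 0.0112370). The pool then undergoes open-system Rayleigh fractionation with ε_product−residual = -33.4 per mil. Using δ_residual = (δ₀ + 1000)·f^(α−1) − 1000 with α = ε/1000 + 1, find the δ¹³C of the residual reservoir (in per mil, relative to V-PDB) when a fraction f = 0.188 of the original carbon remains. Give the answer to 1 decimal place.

δ₀ = (0.0110931/0.0112370 − 1)×1000 = (0.987194 − 1)×1000 = -12.806 per mil
α − 1 = ε/1000 = -0.0334
f^(α−1) = 0.188^(-0.0334) = 1.057409
δ_res = (-12.806 + 1000) × 1.057409 − 1000 = 1043.868 − 1000 = 43.87 per mil

43.9 per mil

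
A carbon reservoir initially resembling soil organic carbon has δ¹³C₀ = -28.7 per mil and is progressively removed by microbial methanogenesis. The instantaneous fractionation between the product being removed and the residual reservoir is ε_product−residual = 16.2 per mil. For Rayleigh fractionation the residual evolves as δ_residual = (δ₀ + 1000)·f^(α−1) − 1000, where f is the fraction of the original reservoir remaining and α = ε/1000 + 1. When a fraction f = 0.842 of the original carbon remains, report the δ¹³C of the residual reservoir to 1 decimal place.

-31.4 per mil

Rayleigh residual: δ_res = (δ₀ + 1000)·f^(α−1) − 1000
α = ε/1000 + 1 = 1.01620, so α − 1 = 0.01620
f^(α−1) = 0.842^(0.01620) = 0.997218
δ_res = (-28.7 + 1000) × 0.997218 − 1000 = 968.598 − 1000 = -31.40 per mil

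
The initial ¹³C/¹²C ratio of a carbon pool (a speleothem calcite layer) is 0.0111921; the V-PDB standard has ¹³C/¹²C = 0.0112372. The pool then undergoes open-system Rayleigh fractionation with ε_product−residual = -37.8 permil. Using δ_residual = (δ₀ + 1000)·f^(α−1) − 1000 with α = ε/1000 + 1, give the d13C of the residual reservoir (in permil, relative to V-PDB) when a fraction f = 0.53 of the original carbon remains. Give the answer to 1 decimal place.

20.2 permil

δ₀ = (0.0111921/0.0112372 − 1)×1000 = (0.995987 − 1)×1000 = -4.013 permil
α − 1 = ε/1000 = -0.0378
f^(α−1) = 0.53^(-0.0378) = 1.024289
δ_res = (-4.013 + 1000) × 1.024289 − 1000 = 1020.178 − 1000 = 20.18 permil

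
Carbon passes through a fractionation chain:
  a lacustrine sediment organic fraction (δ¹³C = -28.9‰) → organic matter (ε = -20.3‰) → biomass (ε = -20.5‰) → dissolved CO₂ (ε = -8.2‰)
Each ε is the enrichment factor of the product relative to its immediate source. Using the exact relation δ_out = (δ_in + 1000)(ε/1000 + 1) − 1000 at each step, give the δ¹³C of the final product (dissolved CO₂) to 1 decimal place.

-75.8‰

step 1: δ = (-28.90 + 1000)·(-20.3/1000 + 1) − 1000 = -48.61‰
step 2: δ = (-48.61 + 1000)·(-20.5/1000 + 1) − 1000 = -68.12‰
step 3: δ = (-68.12 + 1000)·(-8.2/1000 + 1) − 1000 = -75.76‰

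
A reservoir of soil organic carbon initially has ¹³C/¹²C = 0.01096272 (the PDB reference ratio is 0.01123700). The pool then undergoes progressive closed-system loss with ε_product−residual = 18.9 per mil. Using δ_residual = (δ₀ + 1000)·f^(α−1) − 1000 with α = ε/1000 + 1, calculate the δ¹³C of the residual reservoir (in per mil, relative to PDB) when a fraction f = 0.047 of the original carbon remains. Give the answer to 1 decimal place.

δ₀ = (0.01096272/0.01123700 − 1)×1000 = (0.975591 − 1)×1000 = -24.409 per mil
α − 1 = ε/1000 = 0.0189
f^(α−1) = 0.047^(0.0189) = 0.943849
δ_res = (-24.409 + 1000) × 0.943849 − 1000 = 920.811 − 1000 = -79.19 per mil

-79.2 per mil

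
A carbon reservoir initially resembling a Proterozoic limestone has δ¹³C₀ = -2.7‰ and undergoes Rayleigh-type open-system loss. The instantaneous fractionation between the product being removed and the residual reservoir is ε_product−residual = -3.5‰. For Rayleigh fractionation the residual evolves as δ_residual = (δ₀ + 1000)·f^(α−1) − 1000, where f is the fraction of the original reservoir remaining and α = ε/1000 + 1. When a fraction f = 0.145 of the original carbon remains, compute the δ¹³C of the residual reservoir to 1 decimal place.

4.1‰

Rayleigh residual: δ_res = (δ₀ + 1000)·f^(α−1) − 1000
α = ε/1000 + 1 = 0.99650, so α − 1 = -0.00350
f^(α−1) = 0.145^(-0.00350) = 1.006781
δ_res = (-2.7 + 1000) × 1.006781 − 1000 = 1004.063 − 1000 = 4.06‰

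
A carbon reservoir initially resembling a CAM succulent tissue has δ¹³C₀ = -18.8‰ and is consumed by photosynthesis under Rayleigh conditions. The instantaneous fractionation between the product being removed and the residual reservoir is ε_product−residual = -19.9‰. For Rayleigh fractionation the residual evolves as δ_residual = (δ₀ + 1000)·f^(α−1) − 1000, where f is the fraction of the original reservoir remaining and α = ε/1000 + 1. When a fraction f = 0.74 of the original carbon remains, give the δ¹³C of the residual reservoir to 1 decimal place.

-12.9‰

Rayleigh residual: δ_res = (δ₀ + 1000)·f^(α−1) − 1000
α = ε/1000 + 1 = 0.98010, so α − 1 = -0.01990
f^(α−1) = 0.74^(-0.01990) = 1.006010
δ_res = (-18.8 + 1000) × 1.006010 − 1000 = 987.097 − 1000 = -12.90‰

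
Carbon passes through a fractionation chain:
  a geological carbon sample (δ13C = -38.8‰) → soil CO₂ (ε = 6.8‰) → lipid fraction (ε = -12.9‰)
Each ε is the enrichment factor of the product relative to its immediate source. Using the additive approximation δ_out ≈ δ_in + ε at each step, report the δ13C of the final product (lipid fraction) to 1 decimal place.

-44.9‰

step 1: δ ≈ -38.8 + (6.8) = -32.0‰
step 2: δ ≈ -32.0 + (-12.9) = -44.9‰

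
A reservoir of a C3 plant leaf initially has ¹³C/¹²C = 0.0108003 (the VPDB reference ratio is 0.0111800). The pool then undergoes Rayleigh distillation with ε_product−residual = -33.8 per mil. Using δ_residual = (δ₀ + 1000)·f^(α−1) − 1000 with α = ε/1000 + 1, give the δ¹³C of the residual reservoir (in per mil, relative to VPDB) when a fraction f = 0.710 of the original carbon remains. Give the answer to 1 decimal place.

-22.7 per mil

δ₀ = (0.0108003/0.0111800 − 1)×1000 = (0.966038 − 1)×1000 = -33.962 per mil
α − 1 = ε/1000 = -0.0338
f^(α−1) = 0.710^(-0.0338) = 1.011643
δ_res = (-33.962 + 1000) × 1.011643 − 1000 = 977.286 − 1000 = -22.71 per mil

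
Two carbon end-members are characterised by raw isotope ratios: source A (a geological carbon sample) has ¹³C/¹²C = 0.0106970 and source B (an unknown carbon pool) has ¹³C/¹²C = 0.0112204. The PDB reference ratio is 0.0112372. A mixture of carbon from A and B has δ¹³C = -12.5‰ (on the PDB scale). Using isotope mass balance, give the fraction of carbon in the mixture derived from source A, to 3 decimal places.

δ_A = (0.0106970/0.0112372 − 1)×1000 = (0.951928 − 1)×1000 = -48.072‰
δ_B = (0.0112204/0.0112372 − 1)×1000 = (0.998505 − 1)×1000 = -1.495‰
f_A = (δ_mix − δ_B)/(δ_A − δ_B) = (-12.5 − (-1.495))/(-48.072 − (-1.495))
f_A = -11.005 / -46.577 = 0.2363

0.236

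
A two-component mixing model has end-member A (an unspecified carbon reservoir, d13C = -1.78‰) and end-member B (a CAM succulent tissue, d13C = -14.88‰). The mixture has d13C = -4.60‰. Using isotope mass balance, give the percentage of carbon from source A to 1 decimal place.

78.5%

δ_mix = f_A·δ_A + (1 − f_A)·δ_B  ⇒  f_A = (δ_mix − δ_B)/(δ_A − δ_B)
f_A = (-4.60 − (-14.88)) / (-1.78 − (-14.88))
f_A = 10.28 / 13.10 = 0.7847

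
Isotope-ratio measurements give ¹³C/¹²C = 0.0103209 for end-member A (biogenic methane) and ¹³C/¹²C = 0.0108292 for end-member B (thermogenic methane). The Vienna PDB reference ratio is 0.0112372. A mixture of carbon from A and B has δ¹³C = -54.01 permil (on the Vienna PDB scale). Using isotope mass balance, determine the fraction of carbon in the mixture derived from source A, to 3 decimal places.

δ_A = (0.0103209/0.0112372 − 1)×1000 = (0.918458 − 1)×1000 = -81.542 permil
δ_B = (0.0108292/0.0112372 − 1)×1000 = (0.963692 − 1)×1000 = -36.308 permil
f_A = (δ_mix − δ_B)/(δ_A − δ_B) = (-54.01 − (-36.308))/(-81.542 − (-36.308))
f_A = -17.702 / -45.234 = 0.3913

0.391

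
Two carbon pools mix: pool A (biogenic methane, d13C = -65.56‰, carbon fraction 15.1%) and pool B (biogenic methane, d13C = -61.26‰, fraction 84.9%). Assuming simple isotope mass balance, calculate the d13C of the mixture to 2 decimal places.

δ_mix = f_A·δ_A + f_B·δ_B
δ_mix = 0.151 × (-65.56) + 0.849 × (-61.26)
δ_mix = -9.900 + -52.010 = -61.909‰

-61.91‰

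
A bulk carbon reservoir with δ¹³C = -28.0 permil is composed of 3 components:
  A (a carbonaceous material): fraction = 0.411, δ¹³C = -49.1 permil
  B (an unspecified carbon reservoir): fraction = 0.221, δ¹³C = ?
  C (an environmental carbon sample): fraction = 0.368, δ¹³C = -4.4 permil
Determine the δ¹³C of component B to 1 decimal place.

Isotope mass balance: δ_bulk = Σ fᵢ·δᵢ.
-28.0 = 0.411×(-49.1) + 0.221×δ_B + 0.368×(-4.4)
0.221·δ_B = -28.0 − (-21.799) = -6.201
δ_B = -6.201 / 0.221 = -28.06 permil

-28.1 permil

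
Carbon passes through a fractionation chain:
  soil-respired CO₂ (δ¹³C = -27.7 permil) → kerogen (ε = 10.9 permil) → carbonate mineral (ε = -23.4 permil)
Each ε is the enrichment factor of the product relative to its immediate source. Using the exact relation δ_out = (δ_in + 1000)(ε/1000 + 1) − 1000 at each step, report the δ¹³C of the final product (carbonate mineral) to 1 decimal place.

-40.1 permil

step 1: δ = (-27.70 + 1000)·(10.9/1000 + 1) − 1000 = -17.10 permil
step 2: δ = (-17.10 + 1000)·(-23.4/1000 + 1) − 1000 = -40.10 permil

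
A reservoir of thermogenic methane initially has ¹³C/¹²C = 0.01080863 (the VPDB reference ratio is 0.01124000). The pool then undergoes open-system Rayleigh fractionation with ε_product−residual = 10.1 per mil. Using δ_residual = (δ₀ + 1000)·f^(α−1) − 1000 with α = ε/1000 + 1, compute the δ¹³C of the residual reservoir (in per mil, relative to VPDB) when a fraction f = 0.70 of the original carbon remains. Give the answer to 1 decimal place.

-41.8 per mil

δ₀ = (0.01080863/0.01124000 − 1)×1000 = (0.961622 − 1)×1000 = -38.378 per mil
α − 1 = ε/1000 = 0.0101
f^(α−1) = 0.70^(0.0101) = 0.996404
δ_res = (-38.378 + 1000) × 0.996404 − 1000 = 958.164 − 1000 = -41.84 per mil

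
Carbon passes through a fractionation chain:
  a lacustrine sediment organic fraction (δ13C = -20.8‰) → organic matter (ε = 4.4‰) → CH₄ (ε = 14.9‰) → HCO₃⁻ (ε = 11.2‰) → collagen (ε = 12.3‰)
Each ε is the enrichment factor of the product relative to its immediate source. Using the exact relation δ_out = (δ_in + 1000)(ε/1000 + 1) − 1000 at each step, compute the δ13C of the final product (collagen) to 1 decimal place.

21.8‰

step 1: δ = (-20.80 + 1000)·(4.4/1000 + 1) − 1000 = -16.49‰
step 2: δ = (-16.49 + 1000)·(14.9/1000 + 1) − 1000 = -1.84‰
step 3: δ = (-1.84 + 1000)·(11.2/1000 + 1) − 1000 = 9.34‰
step 4: δ = (9.34 + 1000)·(12.3/1000 + 1) − 1000 = 21.76‰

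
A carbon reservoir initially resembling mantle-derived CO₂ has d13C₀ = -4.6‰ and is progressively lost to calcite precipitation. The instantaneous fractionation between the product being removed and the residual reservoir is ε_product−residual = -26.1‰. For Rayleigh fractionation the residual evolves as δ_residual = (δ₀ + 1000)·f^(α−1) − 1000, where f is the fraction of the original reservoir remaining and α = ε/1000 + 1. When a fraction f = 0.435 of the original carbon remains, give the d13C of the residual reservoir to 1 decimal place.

Rayleigh residual: δ_res = (δ₀ + 1000)·f^(α−1) − 1000
α = ε/1000 + 1 = 0.97390, so α − 1 = -0.02610
f^(α−1) = 0.435^(-0.02610) = 1.021964
δ_res = (-4.6 + 1000) × 1.021964 − 1000 = 1017.263 − 1000 = 17.26‰

17.3‰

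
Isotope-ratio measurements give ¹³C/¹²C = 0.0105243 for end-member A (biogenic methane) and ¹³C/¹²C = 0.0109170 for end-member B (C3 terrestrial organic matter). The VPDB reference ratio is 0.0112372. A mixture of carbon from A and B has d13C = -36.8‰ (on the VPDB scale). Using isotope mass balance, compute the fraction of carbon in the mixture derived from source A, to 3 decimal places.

0.238

δ_A = (0.0105243/0.0112372 − 1)×1000 = (0.936559 − 1)×1000 = -63.441‰
δ_B = (0.0109170/0.0112372 − 1)×1000 = (0.971505 − 1)×1000 = -28.495‰
f_A = (δ_mix − δ_B)/(δ_A − δ_B) = (-36.8 − (-28.495))/(-63.441 − (-28.495))
f_A = -8.305 / -34.946 = 0.2377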